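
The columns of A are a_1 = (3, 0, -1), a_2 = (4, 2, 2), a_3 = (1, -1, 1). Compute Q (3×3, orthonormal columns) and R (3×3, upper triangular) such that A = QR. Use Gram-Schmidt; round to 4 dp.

a_1 = (3, 0, -1); ‖a_1‖ = 3.1623, so q_1 = (0.9487, 0.0000, -0.3162).
q_1·a_2 = 0.9487·4 + 0.0000·2 + (-0.3162)·2 = 3.1623.
u_2 = a_2 − 3.1623·q_1 = (1.0000, 2.0000, 3.0000).
‖u_2‖ = 3.7417, so q_2 = (0.2673, 0.5345, 0.8018).
q_1·a_3 = 0.9487·1 + 0.0000·(-1) + (-0.3162)·1 = 0.6325; q_2·a_3 = 0.2673·1 + 0.5345·(-1) + 0.8018·1 = 0.5345.
u_3 = a_3 − 0.6325·q_1 − 0.5345·q_2 = (0.2571, -1.2857, 0.7714).
‖u_3‖ = 1.5213, so q_3 = (0.1690, -0.8452, 0.5071).

Q = [[0.9487, 0.2673, 0.1690], [0.0000, 0.5345, -0.8452], [-0.3162, 0.8018, 0.5071]], R = [[3.1623, 3.1623, 0.6325], [0.0000, 3.7417, 0.5345], [0.0000, 0.0000, 1.5213]]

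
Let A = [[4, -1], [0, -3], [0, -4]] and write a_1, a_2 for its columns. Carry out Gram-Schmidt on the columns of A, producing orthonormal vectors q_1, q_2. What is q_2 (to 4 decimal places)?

q_2 = (0.0000, -0.6000, -0.8000)

q_1 = a_1/‖a_1‖ = (4, 0, 0)/4.0000 = (1.0000, 0.0000, 0.0000).
r_{12} = q_1·a_2 = -1.0000.
u_2 = a_2 + 1.0000·q_1 = (0.0000, -3.0000, -4.0000).
‖u_2‖ = 5.0000, so q_2 = (0.0000, -0.6000, -0.8000).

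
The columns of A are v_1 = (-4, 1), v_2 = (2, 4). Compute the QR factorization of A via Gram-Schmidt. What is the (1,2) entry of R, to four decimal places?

q_1 = v_1/‖v_1‖ = (-4, 1)/4.1231 = (-0.9701, 0.2425).
r_{12} = q_1·v_2 = -0.9701.

r_{12} = -0.9701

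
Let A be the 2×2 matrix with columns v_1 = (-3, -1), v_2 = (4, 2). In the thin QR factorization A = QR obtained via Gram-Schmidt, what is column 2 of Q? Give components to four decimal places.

v_1 = (-3, -1); ‖v_1‖ = 3.1623, so e_1 = (-0.9487, -0.3162).
e_1·v_2 = (-0.9487)·4 + (-0.3162)·2 = -4.4272.
u_2 = v_2 + 4.4272·e_1 = (-0.2000, 0.6000).
‖u_2‖ = 0.6325, so e_2 = (-0.3162, 0.9487).

e_2 = (-0.3162, 0.9487)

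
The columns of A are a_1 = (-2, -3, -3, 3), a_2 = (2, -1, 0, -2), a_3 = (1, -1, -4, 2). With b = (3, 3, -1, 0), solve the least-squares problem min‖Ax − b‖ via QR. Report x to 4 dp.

x = (-1.2781, -0.5205, 1.2620)

e_1 = a_1/‖a_1‖ = (-2, -3, -3, 3)/5.5678 = (-0.3592, -0.5388, -0.5388, 0.5388).
r_{12} = e_1·a_2 = -1.2572.
u_2 = a_2 + 1.2572·e_1 = (1.5484, -1.6774, -0.6774, -1.3226).
‖u_2‖ = 2.7238, so e_2 = (0.5685, -0.6158, -0.2487, -0.4856).
r_{13} = e_1·a_3 = 3.4125; r_{23} = e_2·a_3 = 1.2080.
u_3 = a_3 − 3.4125·e_1 − 1.2080·e_2 = (1.5391, 1.5826, -1.8609, 0.7478).
‖u_3‖ = 2.9826, so e_3 = (0.5160, 0.5306, -0.6239, 0.2507).
Qᵀb = (-2.1553, 0.1066, 3.7639).
Back-substitute: x_3 = 3.7639/2.9826 = 1.2620.
x_2 = (0.1066 − 1.2080·1.2620)/2.7238 = -0.5205.
x_1 = (-2.1553 + 1.2572·(-0.5205) − 3.4125·1.2620)/5.5678 = -1.2781.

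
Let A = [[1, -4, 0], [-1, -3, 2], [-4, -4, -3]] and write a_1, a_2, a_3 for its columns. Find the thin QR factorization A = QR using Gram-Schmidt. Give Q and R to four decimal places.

Q = [[0.2357, -0.9054, -0.3532], [-0.2357, -0.4059, 0.8830], [-0.9428, -0.1249, -0.3091]], R = [[4.2426, 3.5355, 2.3570], [0.0000, 5.3385, -0.4371], [0.0000, 0.0000, 2.6932]]

e_1 = a_1/‖a_1‖ = (1, -1, -4)/4.2426 = (0.2357, -0.2357, -0.9428).
r_{12} = e_1·a_2 = 3.5355.
u_2 = a_2 − 3.5355·e_1 = (-4.8333, -2.1667, -0.6667).
‖u_2‖ = 5.3385, so e_2 = (-0.9054, -0.4059, -0.1249).
r_{13} = e_1·a_3 = 2.3570; r_{23} = e_2·a_3 = -0.4371.
u_3 = a_3 − 2.3570·e_1 + 0.4371·e_2 = (-0.9513, 2.3782, -0.8324).
‖u_3‖ = 2.6932, so e_3 = (-0.3532, 0.8830, -0.3091).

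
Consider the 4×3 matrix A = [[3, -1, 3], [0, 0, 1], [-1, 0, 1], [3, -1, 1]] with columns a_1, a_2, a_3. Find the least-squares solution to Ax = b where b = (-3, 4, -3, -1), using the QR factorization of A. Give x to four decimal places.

a_1 = (3, 0, -1, 3); ‖a_1‖ = 4.3589, so q_1 = (0.6882, 0.0000, -0.2294, 0.6882).
q_1·a_2 = 0.6882·(-1) + 0.0000·0 + (-0.2294)·0 + 0.6882·(-1) = -1.3765.
u_2 = a_2 + 1.3765·q_1 = (-0.0526, 0.0000, -0.3158, -0.0526).
‖u_2‖ = 0.3244, so q_2 = (-0.1622, 0.0000, -0.9733, -0.1622).
q_1·a_3 = 0.6882·3 + 0.0000·1 + (-0.2294)·1 + 0.6882·1 = 2.5236; q_2·a_3 = (-0.1622)·3 + 0.0000·1 + (-0.9733)·1 + (-0.1622)·1 = -1.6222.
u_3 = a_3 − 2.5236·q_1 + 1.6222·q_2 = (1.0000, 1.0000, 0.0000, -1.0000).
‖u_3‖ = 1.7321, so q_3 = (0.5774, 0.5774, 0.0000, -0.5774).
Qᵀb = (-2.0647, 3.5689, 1.1547).
Back-substitute: x_3 = 1.1547/1.7321 = 0.6667.
x_2 = (3.5689 + 1.6222·0.6667)/0.3244 = 14.3333.
x_1 = (-2.0647 + 1.3765·14.3333 − 2.5236·0.6667)/4.3589 = 3.6667.

x = (3.6667, 14.3333, 0.6667)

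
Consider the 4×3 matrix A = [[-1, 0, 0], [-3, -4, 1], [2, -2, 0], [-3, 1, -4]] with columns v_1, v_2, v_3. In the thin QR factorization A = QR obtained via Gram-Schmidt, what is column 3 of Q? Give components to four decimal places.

q_3 = (0.1715, 0.1715, -0.6860, -0.6860)

v_1 = (-1, -3, 2, -3); ‖v_1‖ = 4.7958, so q_1 = (-0.2085, -0.6255, 0.4170, -0.6255).
q_1·v_2 = (-0.2085)·0 + (-0.6255)·(-4) + 0.4170·(-2) + (-0.6255)·1 = 1.0426.
u_2 = v_2 − 1.0426·q_1 = (0.2174, -3.3478, -2.4348, 1.6522).
‖u_2‖ = 4.4624, so q_2 = (0.0487, -0.7502, -0.5456, 0.3702).
q_1·v_3 = (-0.2085)·0 + (-0.6255)·1 + 0.4170·0 + (-0.6255)·(-4) = 1.8766; q_2·v_3 = 0.0487·0 + (-0.7502)·1 + (-0.5456)·0 + 0.3702·(-4) = -2.2312.
u_3 = v_3 − 1.8766·q_1 + 2.2312·q_2 = (0.5000, 0.5000, -2.0000, -2.0000).
‖u_3‖ = 2.9155, so q_3 = (0.1715, 0.1715, -0.6860, -0.6860).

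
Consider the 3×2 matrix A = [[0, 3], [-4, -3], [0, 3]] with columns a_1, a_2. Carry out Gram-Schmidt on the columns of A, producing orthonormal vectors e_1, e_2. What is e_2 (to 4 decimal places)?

e_2 = (0.7071, 0.0000, 0.7071)

a_1 = (0, -4, 0); ‖a_1‖ = 4.0000, so e_1 = (0.0000, -1.0000, 0.0000).
e_1·a_2 = 0.0000·3 + (-1.0000)·(-3) + 0.0000·3 = 3.0000.
u_2 = a_2 − 3.0000·e_1 = (3.0000, 0.0000, 3.0000).
‖u_2‖ = 4.2426, so e_2 = (0.7071, 0.0000, 0.7071).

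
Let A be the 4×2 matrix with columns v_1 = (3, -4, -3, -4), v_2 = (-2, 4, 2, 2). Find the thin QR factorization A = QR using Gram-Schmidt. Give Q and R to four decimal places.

Q = [[0.4243, 0.1109], [-0.5657, 0.7766], [-0.4243, -0.1109], [-0.5657, -0.6102]], R = [[7.0711, -5.0912], [0.0000, 1.4422]]

v_1 = (3, -4, -3, -4); ‖v_1‖ = 7.0711, so q_1 = (0.4243, -0.5657, -0.4243, -0.5657).
q_1·v_2 = 0.4243·(-2) + (-0.5657)·4 + (-0.4243)·2 + (-0.5657)·2 = -5.0912.
u_2 = v_2 + 5.0912·q_1 = (0.1600, 1.1200, -0.1600, -0.8800).
‖u_2‖ = 1.4422, so q_2 = (0.1109, 0.7766, -0.1109, -0.6102).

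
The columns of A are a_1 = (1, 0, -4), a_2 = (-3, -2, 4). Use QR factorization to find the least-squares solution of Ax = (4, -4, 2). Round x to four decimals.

x = (-0.3030, -0.0606)

a_1 = (1, 0, -4); ‖a_1‖ = 4.1231, so e_1 = (0.2425, 0.0000, -0.9701).
e_1·a_2 = 0.2425·(-3) + 0.0000·(-2) + (-0.9701)·4 = -4.6082.
u_2 = a_2 + 4.6082·e_1 = (-1.8824, -2.0000, -0.4706).
‖u_2‖ = 2.7865, so e_2 = (-0.6755, -0.7177, -0.1689).
Qᵀb = (-0.9701, -0.1689).
Back-substitute: x_2 = -0.1689/2.7865 = -0.0606.
x_1 = (-0.9701 + 4.6082·(-0.0606))/4.1231 = -0.3030.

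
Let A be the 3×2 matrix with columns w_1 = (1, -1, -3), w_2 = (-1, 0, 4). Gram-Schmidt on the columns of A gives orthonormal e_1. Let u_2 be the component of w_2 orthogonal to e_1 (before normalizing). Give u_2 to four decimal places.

u_2 = (0.1818, -1.1818, 0.4545)

w_1 = (1, -1, -3); ‖w_1‖ = 3.3166, so e_1 = (0.3015, -0.3015, -0.9045).
e_1·w_2 = 0.3015·(-1) + (-0.3015)·0 + (-0.9045)·4 = -3.9196.
u_2 = w_2 + 3.9196·e_1 = (0.1818, -1.1818, 0.4545).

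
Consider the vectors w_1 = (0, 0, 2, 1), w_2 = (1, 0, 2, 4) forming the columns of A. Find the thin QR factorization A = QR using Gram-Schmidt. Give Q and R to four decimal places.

Q = [[0.0000, 0.3492], [0.0000, 0.0000], [0.8944, -0.4191], [0.4472, 0.8381]], R = [[2.2361, 3.5777], [0.0000, 2.8636]]

w_1 = (0, 0, 2, 1); ‖w_1‖ = 2.2361, so e_1 = (0.0000, 0.0000, 0.8944, 0.4472).
e_1·w_2 = 0.0000·1 + 0.0000·0 + 0.8944·2 + 0.4472·4 = 3.5777.
u_2 = w_2 − 3.5777·e_1 = (1.0000, 0.0000, -1.2000, 2.4000).
‖u_2‖ = 2.8636, so e_2 = (0.3492, 0.0000, -0.4191, 0.8381).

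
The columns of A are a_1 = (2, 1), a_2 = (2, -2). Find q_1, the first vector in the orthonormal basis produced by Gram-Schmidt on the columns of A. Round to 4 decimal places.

a_1 = (2, 1); ‖a_1‖ = 2.2361, so q_1 = (0.8944, 0.4472).

q_1 = (0.8944, 0.4472)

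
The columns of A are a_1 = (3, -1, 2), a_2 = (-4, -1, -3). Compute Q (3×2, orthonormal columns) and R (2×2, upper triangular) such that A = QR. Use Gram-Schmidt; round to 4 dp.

Q = [[0.8018, -0.1543], [-0.2673, -0.9567], [0.5345, -0.2469]], R = [[3.7417, -4.5434], [0.0000, 2.3146]]

a_1 = (3, -1, 2); ‖a_1‖ = 3.7417, so e_1 = (0.8018, -0.2673, 0.5345).
e_1·a_2 = 0.8018·(-4) + (-0.2673)·(-1) + 0.5345·(-3) = -4.5434.
u_2 = a_2 + 4.5434·e_1 = (-0.3571, -2.2143, -0.5714).
‖u_2‖ = 2.3146, so e_2 = (-0.1543, -0.9567, -0.2469).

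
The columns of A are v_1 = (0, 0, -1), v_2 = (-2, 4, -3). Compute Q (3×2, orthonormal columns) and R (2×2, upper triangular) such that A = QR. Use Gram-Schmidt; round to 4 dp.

v_1 = (0, 0, -1); ‖v_1‖ = 1.0000, so e_1 = (0.0000, 0.0000, -1.0000).
e_1·v_2 = 0.0000·(-2) + 0.0000·4 + (-1.0000)·(-3) = 3.0000.
u_2 = v_2 − 3.0000·e_1 = (-2.0000, 4.0000, 0.0000).
‖u_2‖ = 4.4721, so e_2 = (-0.4472, 0.8944, 0.0000).

Q = [[0.0000, -0.4472], [0.0000, 0.8944], [-1.0000, 0.0000]], R = [[1.0000, 3.0000], [0.0000, 4.4721]]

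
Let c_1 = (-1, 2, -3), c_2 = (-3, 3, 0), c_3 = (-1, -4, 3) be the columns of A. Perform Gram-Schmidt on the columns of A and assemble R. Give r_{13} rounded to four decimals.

q_1 = c_1/‖c_1‖ = (-1, 2, -3)/3.7417 = (-0.2673, 0.5345, -0.8018).
r_{13} = q_1·c_3 = -4.2762.

r_{13} = -4.2762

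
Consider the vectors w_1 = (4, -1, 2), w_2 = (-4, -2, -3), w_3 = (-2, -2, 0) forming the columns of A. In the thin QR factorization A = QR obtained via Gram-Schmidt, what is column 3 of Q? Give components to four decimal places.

w_1 = (4, -1, 2); ‖w_1‖ = 4.5826, so e_1 = (0.8729, -0.2182, 0.4364).
e_1·w_2 = 0.8729·(-4) + (-0.2182)·(-2) + 0.4364·(-3) = -4.3644.
u_2 = w_2 + 4.3644·e_1 = (-0.1905, -2.9524, -1.0952).
‖u_2‖ = 3.1547, so e_2 = (-0.0604, -0.9359, -0.3472).
e_1·w_3 = 0.8729·(-2) + (-0.2182)·(-2) + 0.4364·0 = -1.3093; e_2·w_3 = (-0.0604)·(-2) + (-0.9359)·(-2) + (-0.3472)·0 = 1.9925.
u_3 = w_3 + 1.3093·e_1 − 1.9925·e_2 = (-0.7368, -0.4211, 1.2632).
‖u_3‖ = 1.5218, so e_3 = (-0.4842, -0.2767, 0.8301).

e_3 = (-0.4842, -0.2767, 0.8301)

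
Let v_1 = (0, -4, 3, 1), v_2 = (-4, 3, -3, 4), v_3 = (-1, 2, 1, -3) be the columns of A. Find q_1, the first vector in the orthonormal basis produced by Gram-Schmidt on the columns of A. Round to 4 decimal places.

q_1 = (0.0000, -0.7845, 0.5883, 0.1961)

q_1 = v_1/‖v_1‖ = (0, -4, 3, 1)/5.0990 = (0.0000, -0.7845, 0.5883, 0.1961).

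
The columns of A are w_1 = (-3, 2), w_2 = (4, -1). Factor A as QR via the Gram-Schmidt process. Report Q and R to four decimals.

Q = [[-0.8321, 0.5547], [0.5547, 0.8321]], R = [[3.6056, -3.8829], [0.0000, 1.3868]]

w_1 = (-3, 2); ‖w_1‖ = 3.6056, so e_1 = (-0.8321, 0.5547).
e_1·w_2 = (-0.8321)·4 + 0.5547·(-1) = -3.8829.
u_2 = w_2 + 3.8829·e_1 = (0.7692, 1.1538).
‖u_2‖ = 1.3868, so e_2 = (0.5547, 0.8321).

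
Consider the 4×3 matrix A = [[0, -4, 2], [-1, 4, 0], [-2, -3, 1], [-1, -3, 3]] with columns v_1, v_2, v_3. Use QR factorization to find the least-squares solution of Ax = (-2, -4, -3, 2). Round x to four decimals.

x = (1.7500, -0.1250, 0.3750)

v_1 = (0, -1, -2, -1); ‖v_1‖ = 2.4495, so q_1 = (0.0000, -0.4082, -0.8165, -0.4082).
q_1·v_2 = 0.0000·(-4) + (-0.4082)·4 + (-0.8165)·(-3) + (-0.4082)·(-3) = 2.0412.
u_2 = v_2 − 2.0412·q_1 = (-4.0000, 4.8333, -1.3333, -2.1667).
‖u_2‖ = 6.7700, so q_2 = (-0.5908, 0.7139, -0.1969, -0.3200).
q_1·v_3 = 0.0000·2 + (-0.4082)·0 + (-0.8165)·1 + (-0.4082)·3 = -2.0412; q_2·v_3 = (-0.5908)·2 + 0.7139·0 + (-0.1969)·1 + (-0.3200)·3 = -2.3387.
u_3 = v_3 + 2.0412·q_1 + 2.3387·q_2 = (0.6182, 0.8364, -1.1273, 1.4182).
‖u_3‖ = 2.0889, so q_3 = (0.2959, 0.4004, -0.5396, 0.6789).
Qᵀb = (3.2660, -1.7233, 0.7833).
Back-substitute: x_3 = 0.7833/2.0889 = 0.3750.
x_2 = (-1.7233 + 2.3387·0.3750)/6.7700 = -0.1250.
x_1 = (3.2660 − 2.0412·(-0.1250) + 2.0412·0.3750)/2.4495 = 1.7500.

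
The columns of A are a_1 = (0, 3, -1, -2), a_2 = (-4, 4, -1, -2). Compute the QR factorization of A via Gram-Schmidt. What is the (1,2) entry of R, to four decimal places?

r_{12} = 4.5434

a_1 = (0, 3, -1, -2); ‖a_1‖ = 3.7417, so q_1 = (0.0000, 0.8018, -0.2673, -0.5345).
r_{12} = q_1·a_2 = 4.5434.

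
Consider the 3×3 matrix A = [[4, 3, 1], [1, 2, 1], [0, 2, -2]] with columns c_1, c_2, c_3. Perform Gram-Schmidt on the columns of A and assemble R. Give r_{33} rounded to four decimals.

c_1 = (4, 1, 0); ‖c_1‖ = 4.1231, so e_1 = (0.9701, 0.2425, 0.0000).
e_1·c_2 = 0.9701·3 + 0.2425·2 + 0.0000·2 = 3.3955.
u_2 = c_2 − 3.3955·e_1 = (-0.2941, 1.1765, 2.0000).
‖u_2‖ = 2.3389, so e_2 = (-0.1257, 0.5030, 0.8551).
e_1·c_3 = 0.9701·1 + 0.2425·1 + 0.0000·(-2) = 1.2127; e_2·c_3 = (-0.1257)·1 + 0.5030·1 + 0.8551·(-2) = -1.3329.
u_3 = c_3 − 1.2127·e_1 + 1.3329·e_2 = (-0.3441, 1.3763, -0.8602).
r_{33} = ‖u_3‖ = 1.6591.

r_{33} = 1.6591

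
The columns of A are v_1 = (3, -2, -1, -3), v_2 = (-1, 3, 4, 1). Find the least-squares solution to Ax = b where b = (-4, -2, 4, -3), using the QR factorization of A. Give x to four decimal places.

x = (0.2603, 0.5616)

v_1 = (3, -2, -1, -3); ‖v_1‖ = 4.7958, so e_1 = (0.6255, -0.4170, -0.2085, -0.6255).
e_1·v_2 = 0.6255·(-1) + (-0.4170)·3 + (-0.2085)·4 + (-0.6255)·1 = -3.3362.
u_2 = v_2 + 3.3362·e_1 = (1.0870, 1.6087, 3.3043, -1.0870).
‖u_2‖ = 3.9837, so e_2 = (0.2729, 0.4038, 0.8295, -0.2729).
Qᵀb = (-0.6255, 2.2374).
Back-substitute: x_2 = 2.2374/3.9837 = 0.5616.
x_1 = (-0.6255 + 3.3362·0.5616)/4.7958 = 0.2603.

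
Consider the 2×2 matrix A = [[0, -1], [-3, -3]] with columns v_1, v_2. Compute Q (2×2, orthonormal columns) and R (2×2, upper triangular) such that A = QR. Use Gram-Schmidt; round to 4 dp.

v_1 = (0, -3); ‖v_1‖ = 3.0000, so q_1 = (0.0000, -1.0000).
q_1·v_2 = 0.0000·(-1) + (-1.0000)·(-3) = 3.0000.
u_2 = v_2 − 3.0000·q_1 = (-1.0000, 0.0000).
‖u_2‖ = 1.0000, so q_2 = (-1.0000, 0.0000).

Q = [[0.0000, -1.0000], [-1.0000, 0.0000]], R = [[3.0000, 3.0000], [0.0000, 1.0000]]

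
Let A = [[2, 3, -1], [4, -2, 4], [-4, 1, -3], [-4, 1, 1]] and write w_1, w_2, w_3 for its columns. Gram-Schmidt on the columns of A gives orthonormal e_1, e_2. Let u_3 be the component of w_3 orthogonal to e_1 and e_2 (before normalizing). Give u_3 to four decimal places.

u_3 = (0.4235, 1.4824, -1.1529, 2.8471)

w_1 = (2, 4, -4, -4); ‖w_1‖ = 7.2111, so e_1 = (0.2774, 0.5547, -0.5547, -0.5547).
e_1·w_2 = 0.2774·3 + 0.5547·(-2) + (-0.5547)·1 + (-0.5547)·1 = -1.3868.
u_2 = w_2 + 1.3868·e_1 = (3.3846, -1.2308, 0.2308, 0.2308).
‖u_2‖ = 3.6162, so e_2 = (0.9360, -0.3403, 0.0638, 0.0638).
e_1·w_3 = 0.2774·(-1) + 0.5547·4 + (-0.5547)·(-3) + (-0.5547)·1 = 3.0509; e_2·w_3 = 0.9360·(-1) + (-0.3403)·4 + 0.0638·(-3) + 0.0638·1 = -2.4250.
u_3 = w_3 − 3.0509·e_1 + 2.4250·e_2 = (0.4235, 1.4824, -1.1529, 2.8471).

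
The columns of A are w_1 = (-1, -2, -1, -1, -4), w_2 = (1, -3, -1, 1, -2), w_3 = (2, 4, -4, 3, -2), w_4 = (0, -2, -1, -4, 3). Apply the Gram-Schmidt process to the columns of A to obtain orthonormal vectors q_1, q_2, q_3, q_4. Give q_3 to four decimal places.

w_1 = (-1, -2, -1, -1, -4); ‖w_1‖ = 4.7958, so q_1 = (-0.2085, -0.4170, -0.2085, -0.2085, -0.8341).
q_1·w_2 = (-0.2085)·1 + (-0.4170)·(-3) + (-0.2085)·(-1) + (-0.2085)·1 + (-0.8341)·(-2) = 2.7107.
u_2 = w_2 − 2.7107·q_1 = (1.5652, -1.8696, -0.4348, 1.5652, 0.2609).
‖u_2‖ = 2.9415, so q_2 = (0.5321, -0.6356, -0.1478, 0.5321, 0.0887).
q_1·w_3 = (-0.2085)·2 + (-0.4170)·4 + (-0.2085)·(-4) + (-0.2085)·3 + (-0.8341)·(-2) = -0.2085; q_2·w_3 = 0.5321·2 + (-0.6356)·4 + (-0.1478)·(-4) + 0.5321·3 + 0.0887·(-2) = 0.5321.
u_3 = w_3 + 0.2085·q_1 − 0.5321·q_2 = (1.6734, 4.2513, -3.9648, 2.6734, -2.2211).
‖u_3‖ = 6.9766, so q_3 = (0.2399, 0.6094, -0.5683, 0.3832, -0.3184).

q_3 = (0.2399, 0.6094, -0.5683, 0.3832, -0.3184)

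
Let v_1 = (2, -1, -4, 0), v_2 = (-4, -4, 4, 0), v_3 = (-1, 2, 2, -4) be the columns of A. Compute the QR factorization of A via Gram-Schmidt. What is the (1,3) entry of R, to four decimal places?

v_1 = (2, -1, -4, 0); ‖v_1‖ = 4.5826, so e_1 = (0.4364, -0.2182, -0.8729, 0.0000).
r_{13} = e_1·v_3 = -2.6186.

r_{13} = -2.6186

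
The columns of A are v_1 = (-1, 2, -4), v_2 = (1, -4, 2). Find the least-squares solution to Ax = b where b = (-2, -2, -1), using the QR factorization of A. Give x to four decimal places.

x = (0.7237, 0.7763)

v_1 = (-1, 2, -4); ‖v_1‖ = 4.5826, so e_1 = (-0.2182, 0.4364, -0.8729).
e_1·v_2 = (-0.2182)·1 + 0.4364·(-4) + (-0.8729)·2 = -3.7097.
u_2 = v_2 + 3.7097·e_1 = (0.1905, -2.3810, -1.2381).
‖u_2‖ = 2.6904, so e_2 = (0.0708, -0.8850, -0.4602).
Qᵀb = (0.4364, 2.0886).
Back-substitute: x_2 = 2.0886/2.6904 = 0.7763.
x_1 = (0.4364 + 3.7097·0.7763)/4.5826 = 0.7237.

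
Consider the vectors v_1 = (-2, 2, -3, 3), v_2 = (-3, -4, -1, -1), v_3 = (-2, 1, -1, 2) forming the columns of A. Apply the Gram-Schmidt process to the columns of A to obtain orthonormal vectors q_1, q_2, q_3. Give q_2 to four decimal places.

q_2 = (-0.6087, -0.7423, -0.2375, -0.1485)

v_1 = (-2, 2, -3, 3); ‖v_1‖ = 5.0990, so q_1 = (-0.3922, 0.3922, -0.5883, 0.5883).
q_1·v_2 = (-0.3922)·(-3) + 0.3922·(-4) + (-0.5883)·(-1) + 0.5883·(-1) = -0.3922.
u_2 = v_2 + 0.3922·q_1 = (-3.1538, -3.8462, -1.2308, -0.7692).
‖u_2‖ = 5.1813, so q_2 = (-0.6087, -0.7423, -0.2375, -0.1485).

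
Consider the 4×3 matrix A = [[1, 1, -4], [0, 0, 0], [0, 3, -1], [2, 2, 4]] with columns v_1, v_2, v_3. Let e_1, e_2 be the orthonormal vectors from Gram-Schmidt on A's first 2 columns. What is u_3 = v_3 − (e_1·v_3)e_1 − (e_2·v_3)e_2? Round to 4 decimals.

u_3 = (-4.8000, 0.0000, 0.0000, 2.4000)

v_1 = (1, 0, 0, 2); ‖v_1‖ = 2.2361, so e_1 = (0.4472, 0.0000, 0.0000, 0.8944).
e_1·v_2 = 0.4472·1 + 0.0000·0 + 0.0000·3 + 0.8944·2 = 2.2361.
u_2 = v_2 − 2.2361·e_1 = (0.0000, 0.0000, 3.0000, 0.0000).
‖u_2‖ = 3.0000, so e_2 = (0.0000, 0.0000, 1.0000, 0.0000).
e_1·v_3 = 0.4472·(-4) + 0.0000·0 + 0.0000·(-1) + 0.8944·4 = 1.7889; e_2·v_3 = 0.0000·(-4) + 0.0000·0 + 1.0000·(-1) + 0.0000·4 = -1.0000.
u_3 = v_3 − 1.7889·e_1 + 1.0000·e_2 = (-4.8000, 0.0000, 0.0000, 2.4000).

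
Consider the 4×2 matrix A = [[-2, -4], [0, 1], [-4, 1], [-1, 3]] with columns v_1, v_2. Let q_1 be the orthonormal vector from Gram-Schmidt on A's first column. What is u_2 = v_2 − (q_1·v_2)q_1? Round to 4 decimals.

u_2 = (-3.9048, 1.0000, 1.1905, 3.0476)

v_1 = (-2, 0, -4, -1); ‖v_1‖ = 4.5826, so q_1 = (-0.4364, 0.0000, -0.8729, -0.2182).
q_1·v_2 = (-0.4364)·(-4) + 0.0000·1 + (-0.8729)·1 + (-0.2182)·3 = 0.2182.
u_2 = v_2 − 0.2182·q_1 = (-3.9048, 1.0000, 1.1905, 3.0476).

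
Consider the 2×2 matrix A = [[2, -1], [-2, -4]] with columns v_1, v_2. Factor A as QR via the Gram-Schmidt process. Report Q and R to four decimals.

v_1 = (2, -2); ‖v_1‖ = 2.8284, so q_1 = (0.7071, -0.7071).
q_1·v_2 = 0.7071·(-1) + (-0.7071)·(-4) = 2.1213.
u_2 = v_2 − 2.1213·q_1 = (-2.5000, -2.5000).
‖u_2‖ = 3.5355, so q_2 = (-0.7071, -0.7071).

Q = [[0.7071, -0.7071], [-0.7071, -0.7071]], R = [[2.8284, 2.1213], [0.0000, 3.5355]]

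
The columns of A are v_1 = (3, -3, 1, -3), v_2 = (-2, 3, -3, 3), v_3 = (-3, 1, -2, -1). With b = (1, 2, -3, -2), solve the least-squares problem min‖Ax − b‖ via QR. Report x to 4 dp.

q_1 = v_1/‖v_1‖ = (3, -3, 1, -3)/5.2915 = (0.5669, -0.5669, 0.1890, -0.5669).
r_{12} = q_1·v_2 = -5.1025.
u_2 = v_2 + 5.1025·q_1 = (0.8929, 0.1071, -2.0357, 0.1071).
‖u_2‖ = 2.2281, so q_2 = (0.4007, 0.0481, -0.9137, 0.0481).
r_{13} = q_1·v_3 = -2.0788; r_{23} = q_2·v_3 = 0.6251.
u_3 = v_3 + 2.0788·q_1 − 0.6251·q_2 = (-2.0719, -0.2086, -1.0360, -2.2086).
‖u_3‖ = 3.2075, so q_3 = (-0.6460, -0.0650, -0.3230, -0.6886).
Qᵀb = (0.0000, 3.1417, 1.5701).
Back-substitute: x_3 = 1.5701/3.2075 = 0.4895.
x_2 = (3.1417 − 0.6251·0.4895)/2.2281 = 1.2727.
x_1 = (0.0000 + 5.1025·1.2727 + 2.0788·0.4895)/5.2915 = 1.4196.

x = (1.4196, 1.2727, 0.4895)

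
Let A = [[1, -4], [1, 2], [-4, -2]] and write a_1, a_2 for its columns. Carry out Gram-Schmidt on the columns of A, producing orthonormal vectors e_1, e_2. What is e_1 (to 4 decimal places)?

a_1 = (1, 1, -4); ‖a_1‖ = 4.2426, so e_1 = (0.2357, 0.2357, -0.9428).

e_1 = (0.2357, 0.2357, -0.9428)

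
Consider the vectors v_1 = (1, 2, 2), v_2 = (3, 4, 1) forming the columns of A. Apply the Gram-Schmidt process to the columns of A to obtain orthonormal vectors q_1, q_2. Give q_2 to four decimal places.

v_1 = (1, 2, 2); ‖v_1‖ = 3.0000, so q_1 = (0.3333, 0.6667, 0.6667).
q_1·v_2 = 0.3333·3 + 0.6667·4 + 0.6667·1 = 4.3333.
u_2 = v_2 − 4.3333·q_1 = (1.5556, 1.1111, -1.8889).
‖u_2‖ = 2.6874, so q_2 = (0.5788, 0.4134, -0.7029).

q_2 = (0.5788, 0.4134, -0.7029)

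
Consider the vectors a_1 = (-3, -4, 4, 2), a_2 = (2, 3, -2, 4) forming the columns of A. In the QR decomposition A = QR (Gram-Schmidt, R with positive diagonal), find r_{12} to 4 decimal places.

r_{12} = -2.6833

e_1 = a_1/‖a_1‖ = (-3, -4, 4, 2)/6.7082 = (-0.4472, -0.5963, 0.5963, 0.2981).
r_{12} = e_1·a_2 = -2.6833.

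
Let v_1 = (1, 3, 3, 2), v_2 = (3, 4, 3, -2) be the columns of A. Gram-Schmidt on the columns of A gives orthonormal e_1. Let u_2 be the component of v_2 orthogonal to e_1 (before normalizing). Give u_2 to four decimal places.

v_1 = (1, 3, 3, 2); ‖v_1‖ = 4.7958, so e_1 = (0.2085, 0.6255, 0.6255, 0.4170).
e_1·v_2 = 0.2085·3 + 0.6255·4 + 0.6255·3 + 0.4170·(-2) = 4.1703.
u_2 = v_2 − 4.1703·e_1 = (2.1304, 1.3913, 0.3913, -3.7391).

u_2 = (2.1304, 1.3913, 0.3913, -3.7391)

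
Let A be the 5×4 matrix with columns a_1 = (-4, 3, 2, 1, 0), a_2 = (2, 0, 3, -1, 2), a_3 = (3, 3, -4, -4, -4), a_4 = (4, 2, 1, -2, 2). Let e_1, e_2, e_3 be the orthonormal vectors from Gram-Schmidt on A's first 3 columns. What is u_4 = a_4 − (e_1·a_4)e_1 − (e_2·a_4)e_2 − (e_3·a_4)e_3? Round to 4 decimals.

a_1 = (-4, 3, 2, 1, 0); ‖a_1‖ = 5.4772, so e_1 = (-0.7303, 0.5477, 0.3651, 0.1826, 0.0000).
e_1·a_2 = (-0.7303)·2 + 0.5477·0 + 0.3651·3 + 0.1826·(-1) + 0.0000·2 = -0.5477.
u_2 = a_2 + 0.5477·e_1 = (1.6000, 0.3000, 3.2000, -0.9000, 2.0000).
‖u_2‖ = 4.2071, so e_2 = (0.3803, 0.0713, 0.7606, -0.2139, 0.4754).
e_1·a_3 = (-0.7303)·3 + 0.5477·3 + 0.3651·(-4) + 0.1826·(-4) + 0.0000·(-4) = -2.7386; e_2·a_3 = 0.3803·3 + 0.0713·3 + 0.7606·(-4) + (-0.2139)·(-4) + 0.4754·(-4) = -2.7335.
u_3 = a_3 + 2.7386·e_1 + 2.7335·e_2 = (2.0395, 4.6949, -0.9209, -4.0847, -2.7006).
‖u_3‖ = 7.1434, so e_3 = (0.2855, 0.6572, -0.1289, -0.5718, -0.3781).
e_1·a_4 = (-0.7303)·4 + 0.5477·2 + 0.3651·1 + 0.1826·(-2) + 0.0000·2 = -1.8257; e_2·a_4 = 0.3803·4 + 0.0713·2 + 0.7606·1 + (-0.2139)·(-2) + 0.4754·2 = 3.8031; e_3·a_4 = 0.2855·4 + 0.6572·2 + (-0.1289)·1 + (-0.5718)·(-2) + (-0.3781)·2 = 2.7152.
u_4 = a_4 + 1.8257·e_1 − 3.8031·e_2 − 2.7152·e_3 = (0.4451, 0.9443, -0.8760, 0.6995, 1.2186).

u_4 = (0.4451, 0.9443, -0.8760, 0.6995, 1.2186)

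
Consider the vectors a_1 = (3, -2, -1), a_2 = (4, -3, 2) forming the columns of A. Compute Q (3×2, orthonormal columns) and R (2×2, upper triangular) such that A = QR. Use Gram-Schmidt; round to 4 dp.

Q = [[0.8018, 0.1746], [-0.5345, -0.2182], [-0.2673, 0.9602]], R = [[3.7417, 4.2762], [0.0000, 3.2733]]

a_1 = (3, -2, -1); ‖a_1‖ = 3.7417, so q_1 = (0.8018, -0.5345, -0.2673).
q_1·a_2 = 0.8018·4 + (-0.5345)·(-3) + (-0.2673)·2 = 4.2762.
u_2 = a_2 − 4.2762·q_1 = (0.5714, -0.7143, 3.1429).
‖u_2‖ = 3.2733, so q_2 = (0.1746, -0.2182, 0.9602).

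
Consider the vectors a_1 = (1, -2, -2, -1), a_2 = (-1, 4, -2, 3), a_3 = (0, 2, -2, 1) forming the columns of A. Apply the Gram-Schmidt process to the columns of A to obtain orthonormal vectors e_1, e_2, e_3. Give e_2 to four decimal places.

a_1 = (1, -2, -2, -1); ‖a_1‖ = 3.1623, so e_1 = (0.3162, -0.6325, -0.6325, -0.3162).
e_1·a_2 = 0.3162·(-1) + (-0.6325)·4 + (-0.6325)·(-2) + (-0.3162)·3 = -2.5298.
u_2 = a_2 + 2.5298·e_1 = (-0.2000, 2.4000, -3.6000, 2.2000).
‖u_2‖ = 4.8580, so e_2 = (-0.0412, 0.4940, -0.7410, 0.4529).

e_2 = (-0.0412, 0.4940, -0.7410, 0.4529)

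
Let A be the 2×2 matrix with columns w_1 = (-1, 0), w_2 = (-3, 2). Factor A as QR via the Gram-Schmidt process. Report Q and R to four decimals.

w_1 = (-1, 0); ‖w_1‖ = 1.0000, so e_1 = (-1.0000, 0.0000).
e_1·w_2 = (-1.0000)·(-3) + 0.0000·2 = 3.0000.
u_2 = w_2 − 3.0000·e_1 = (0.0000, 2.0000).
‖u_2‖ = 2.0000, so e_2 = (0.0000, 1.0000).

Q = [[-1.0000, 0.0000], [0.0000, 1.0000]], R = [[1.0000, 3.0000], [0.0000, 2.0000]]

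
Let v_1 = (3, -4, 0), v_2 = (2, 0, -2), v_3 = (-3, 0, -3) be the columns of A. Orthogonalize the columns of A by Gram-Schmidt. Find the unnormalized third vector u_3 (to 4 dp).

q_1 = v_1/‖v_1‖ = (3, -4, 0)/5.0000 = (0.6000, -0.8000, 0.0000).
r_{12} = q_1·v_2 = 1.2000.
u_2 = v_2 − 1.2000·q_1 = (1.2800, 0.9600, -2.0000).
‖u_2‖ = 2.5612, so q_2 = (0.4998, 0.3748, -0.7809).
r_{13} = q_1·v_3 = -1.8000; r_{23} = q_2·v_3 = 0.8433.
u_3 = v_3 + 1.8000·q_1 − 0.8433·q_2 = (-2.3415, -1.7561, -2.3415).

u_3 = (-2.3415, -1.7561, -2.3415)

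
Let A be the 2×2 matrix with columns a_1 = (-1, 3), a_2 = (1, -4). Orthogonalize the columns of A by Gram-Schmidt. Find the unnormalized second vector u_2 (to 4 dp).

u_2 = (-0.3000, -0.1000)

e_1 = a_1/‖a_1‖ = (-1, 3)/3.1623 = (-0.3162, 0.9487).
r_{12} = e_1·a_2 = -4.1110.
u_2 = a_2 + 4.1110·e_1 = (-0.3000, -0.1000).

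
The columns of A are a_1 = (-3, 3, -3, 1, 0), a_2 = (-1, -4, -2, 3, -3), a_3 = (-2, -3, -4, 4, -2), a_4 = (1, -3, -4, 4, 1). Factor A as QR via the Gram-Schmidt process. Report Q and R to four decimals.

e_1 = a_1/‖a_1‖ = (-3, 3, -3, 1, 0)/5.2915 = (-0.5669, 0.5669, -0.5669, 0.1890, 0.0000).
r_{12} = e_1·a_2 = 0.0000.
u_2 = a_2 + 0.0000·e_1 = (-1.0000, -4.0000, -2.0000, 3.0000, -3.0000).
‖u_2‖ = 6.2450, so e_2 = (-0.1601, -0.6405, -0.3203, 0.4804, -0.4804).
r_{13} = e_1·a_3 = 2.4568; r_{23} = e_2·a_3 = 6.4051.
u_3 = a_3 − 2.4568·e_1 − 6.4051·e_2 = (0.4185, -0.2903, -0.5559, 0.4588, 1.0769).
‖u_3‖ = 1.3924, so e_3 = (0.3006, -0.2085, -0.3992, 0.3295, 0.7735).
r_{14} = e_1·a_4 = 0.7559; r_{24} = e_2·a_4 = 4.4836; r_{34} = e_3·a_4 = 4.6144.
u_4 = a_4 − 0.7559·e_1 − 4.4836·e_2 − 4.6144·e_3 = (0.7596, 0.4053, -0.2933, 0.1828, -0.4152).
‖u_4‖ = 1.0164, so e_4 = (0.7473, 0.3988, -0.2886, 0.1799, -0.4085).

Q = [[-0.5669, -0.1601, 0.3006, 0.7473], [0.5669, -0.6405, -0.2085, 0.3988], [-0.5669, -0.3203, -0.3992, -0.2886], [0.1890, 0.4804, 0.3295, 0.1799], [0.0000, -0.4804, 0.7735, -0.4085]], R = [[5.2915, 0.0000, 2.4568, 0.7559], [0.0000, 6.2450, 6.4051, 4.4836], [0.0000, 0.0000, 1.3924, 4.6144], [0.0000, 0.0000, 0.0000, 1.0164]]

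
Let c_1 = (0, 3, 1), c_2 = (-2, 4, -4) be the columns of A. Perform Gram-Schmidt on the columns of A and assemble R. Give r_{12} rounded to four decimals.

q_1 = c_1/‖c_1‖ = (0, 3, 1)/3.1623 = (0.0000, 0.9487, 0.3162).
r_{12} = q_1·c_2 = 2.5298.

r_{12} = 2.5298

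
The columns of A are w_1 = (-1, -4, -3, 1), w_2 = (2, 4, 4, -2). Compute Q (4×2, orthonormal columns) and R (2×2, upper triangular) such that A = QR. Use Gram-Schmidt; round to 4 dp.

Q = [[-0.1925, 0.5658], [-0.7698, -0.5143], [-0.5774, 0.3086], [0.1925, -0.5658]], R = [[5.1962, -6.1584], [0.0000, 1.4402]]

w_1 = (-1, -4, -3, 1); ‖w_1‖ = 5.1962, so q_1 = (-0.1925, -0.7698, -0.5774, 0.1925).
q_1·w_2 = (-0.1925)·2 + (-0.7698)·4 + (-0.5774)·4 + 0.1925·(-2) = -6.1584.
u_2 = w_2 + 6.1584·q_1 = (0.8148, -0.7407, 0.4444, -0.8148).
‖u_2‖ = 1.4402, so q_2 = (0.5658, -0.5143, 0.3086, -0.5658).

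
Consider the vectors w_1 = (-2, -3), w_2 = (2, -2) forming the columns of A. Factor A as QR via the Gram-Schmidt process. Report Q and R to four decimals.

Q = [[-0.5547, 0.8321], [-0.8321, -0.5547]], R = [[3.6056, 0.5547], [0.0000, 2.7735]]

w_1 = (-2, -3); ‖w_1‖ = 3.6056, so e_1 = (-0.5547, -0.8321).
e_1·w_2 = (-0.5547)·2 + (-0.8321)·(-2) = 0.5547.
u_2 = w_2 − 0.5547·e_1 = (2.3077, -1.5385).
‖u_2‖ = 2.7735, so e_2 = (0.8321, -0.5547).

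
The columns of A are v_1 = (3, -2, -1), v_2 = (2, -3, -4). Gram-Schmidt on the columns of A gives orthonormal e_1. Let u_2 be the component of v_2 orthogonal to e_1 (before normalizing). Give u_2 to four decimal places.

u_2 = (-1.4286, -0.7143, -2.8571)

v_1 = (3, -2, -1); ‖v_1‖ = 3.7417, so e_1 = (0.8018, -0.5345, -0.2673).
e_1·v_2 = 0.8018·2 + (-0.5345)·(-3) + (-0.2673)·(-4) = 4.2762.
u_2 = v_2 − 4.2762·e_1 = (-1.4286, -0.7143, -2.8571).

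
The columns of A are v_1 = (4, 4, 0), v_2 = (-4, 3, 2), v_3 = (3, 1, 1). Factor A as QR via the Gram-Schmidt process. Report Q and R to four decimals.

e_1 = v_1/‖v_1‖ = (4, 4, 0)/5.6569 = (0.7071, 0.7071, 0.0000).
r_{12} = e_1·v_2 = -0.7071.
u_2 = v_2 + 0.7071·e_1 = (-3.5000, 3.5000, 2.0000).
‖u_2‖ = 5.3385, so e_2 = (-0.6556, 0.6556, 0.3746).
r_{13} = e_1·v_3 = 2.8284; r_{23} = e_2·v_3 = -0.9366.
u_3 = v_3 − 2.8284·e_1 + 0.9366·e_2 = (0.3860, -0.3860, 1.3509).
‖u_3‖ = 1.4570, so e_3 = (0.2649, -0.2649, 0.9272).

Q = [[0.7071, -0.6556, 0.2649], [0.7071, 0.6556, -0.2649], [0.0000, 0.3746, 0.9272]], R = [[5.6569, -0.7071, 2.8284], [0.0000, 5.3385, -0.9366], [0.0000, 0.0000, 1.4570]]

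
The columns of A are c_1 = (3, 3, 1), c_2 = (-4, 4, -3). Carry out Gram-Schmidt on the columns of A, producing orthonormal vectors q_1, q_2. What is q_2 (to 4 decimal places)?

q_1 = c_1/‖c_1‖ = (3, 3, 1)/4.3589 = (0.6882, 0.6882, 0.2294).
r_{12} = q_1·c_2 = -0.6882.
u_2 = c_2 + 0.6882·q_1 = (-3.5263, 4.4737, -2.8421).
‖u_2‖ = 6.3660, so q_2 = (-0.5539, 0.7027, -0.4464).

q_2 = (-0.5539, 0.7027, -0.4464)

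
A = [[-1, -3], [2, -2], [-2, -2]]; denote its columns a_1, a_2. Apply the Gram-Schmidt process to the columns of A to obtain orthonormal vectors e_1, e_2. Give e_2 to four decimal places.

e_2 = (-0.6667, -0.6667, -0.3333)

a_1 = (-1, 2, -2); ‖a_1‖ = 3.0000, so e_1 = (-0.3333, 0.6667, -0.6667).
e_1·a_2 = (-0.3333)·(-3) + 0.6667·(-2) + (-0.6667)·(-2) = 1.0000.
u_2 = a_2 − 1.0000·e_1 = (-2.6667, -2.6667, -1.3333).
‖u_2‖ = 4.0000, so e_2 = (-0.6667, -0.6667, -0.3333).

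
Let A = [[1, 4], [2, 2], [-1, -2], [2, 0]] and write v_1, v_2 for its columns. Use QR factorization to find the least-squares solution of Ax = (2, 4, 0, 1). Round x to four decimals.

x = (0.9143, 0.2857)

v_1 = (1, 2, -1, 2); ‖v_1‖ = 3.1623, so q_1 = (0.3162, 0.6325, -0.3162, 0.6325).
q_1·v_2 = 0.3162·4 + 0.6325·2 + (-0.3162)·(-2) + 0.6325·0 = 3.1623.
u_2 = v_2 − 3.1623·q_1 = (3.0000, 0.0000, -1.0000, -2.0000).
‖u_2‖ = 3.7417, so q_2 = (0.8018, 0.0000, -0.2673, -0.5345).
Qᵀb = (3.7947, 1.0690).
Back-substitute: x_2 = 1.0690/3.7417 = 0.2857.
x_1 = (3.7947 − 3.1623·0.2857)/3.1623 = 0.9143.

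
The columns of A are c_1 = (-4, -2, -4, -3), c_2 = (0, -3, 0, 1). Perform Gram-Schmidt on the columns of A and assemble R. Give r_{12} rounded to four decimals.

r_{12} = 0.4472

c_1 = (-4, -2, -4, -3); ‖c_1‖ = 6.7082, so q_1 = (-0.5963, -0.2981, -0.5963, -0.4472).
r_{12} = q_1·c_2 = 0.4472.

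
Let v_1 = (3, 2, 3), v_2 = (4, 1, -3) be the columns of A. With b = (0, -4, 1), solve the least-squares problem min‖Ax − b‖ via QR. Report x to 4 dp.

x = (-0.1737, -0.2358)

v_1 = (3, 2, 3); ‖v_1‖ = 4.6904, so q_1 = (0.6396, 0.4264, 0.6396).
q_1·v_2 = 0.6396·4 + 0.4264·1 + 0.6396·(-3) = 1.0660.
u_2 = v_2 − 1.0660·q_1 = (3.3182, 0.5455, -3.6818).
‖u_2‖ = 4.9863, so q_2 = (0.6655, 0.1094, -0.7384).
Qᵀb = (-1.0660, -1.1759).
Back-substitute: x_2 = -1.1759/4.9863 = -0.2358.
x_1 = (-1.0660 − 1.0660·(-0.2358))/4.6904 = -0.1737.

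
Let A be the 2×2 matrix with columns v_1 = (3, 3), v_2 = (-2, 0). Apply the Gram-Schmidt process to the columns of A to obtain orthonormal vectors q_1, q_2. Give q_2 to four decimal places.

q_2 = (-0.7071, 0.7071)

q_1 = v_1/‖v_1‖ = (3, 3)/4.2426 = (0.7071, 0.7071).
r_{12} = q_1·v_2 = -1.4142.
u_2 = v_2 + 1.4142·q_1 = (-1.0000, 1.0000).
‖u_2‖ = 1.4142, so q_2 = (-0.7071, 0.7071).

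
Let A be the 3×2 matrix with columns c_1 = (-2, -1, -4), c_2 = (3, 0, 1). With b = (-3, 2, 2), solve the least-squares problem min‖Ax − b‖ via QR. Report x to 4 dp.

x = (-1.0000, -1.7000)

c_1 = (-2, -1, -4); ‖c_1‖ = 4.5826, so q_1 = (-0.4364, -0.2182, -0.8729).
q_1·c_2 = (-0.4364)·3 + (-0.2182)·0 + (-0.8729)·1 = -2.1822.
u_2 = c_2 + 2.1822·q_1 = (2.0476, -0.4762, -0.9048).
‖u_2‖ = 2.2887, so q_2 = (0.8947, -0.2081, -0.3953).
Qᵀb = (-0.8729, -3.8908).
Back-substitute: x_2 = -3.8908/2.2887 = -1.7000.
x_1 = (-0.8729 + 2.1822·(-1.7000))/4.5826 = -1.0000.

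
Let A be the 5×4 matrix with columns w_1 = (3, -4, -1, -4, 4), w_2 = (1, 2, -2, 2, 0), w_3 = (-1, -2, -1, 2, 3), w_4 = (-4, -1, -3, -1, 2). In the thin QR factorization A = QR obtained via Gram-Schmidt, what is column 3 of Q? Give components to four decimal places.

e_3 = (-0.4759, -0.4036, -0.0607, 0.5809, 0.5191)

w_1 = (3, -4, -1, -4, 4); ‖w_1‖ = 7.6158, so e_1 = (0.3939, -0.5252, -0.1313, -0.5252, 0.5252).
e_1·w_2 = 0.3939·1 + (-0.5252)·2 + (-0.1313)·(-2) + (-0.5252)·2 + 0.5252·0 = -1.4444.
u_2 = w_2 + 1.4444·e_1 = (1.5690, 1.2414, -2.1897, 1.2414, 0.7586).
‖u_2‖ = 3.3036, so e_2 = (0.4749, 0.3758, -0.6628, 0.3758, 0.2296).
e_1·w_3 = 0.3939·(-1) + (-0.5252)·(-2) + (-0.1313)·(-1) + (-0.5252)·2 + 0.5252·3 = 1.3131; e_2·w_3 = 0.4749·(-1) + 0.3758·(-2) + (-0.6628)·(-1) + 0.3758·2 + 0.2296·3 = 0.8768.
u_3 = w_3 − 1.3131·e_1 − 0.8768·e_2 = (-1.9336, -1.6398, -0.2464, 2.3602, 2.1090).
‖u_3‖ = 4.0629, so e_3 = (-0.4759, -0.4036, -0.0607, 0.5809, 0.5191).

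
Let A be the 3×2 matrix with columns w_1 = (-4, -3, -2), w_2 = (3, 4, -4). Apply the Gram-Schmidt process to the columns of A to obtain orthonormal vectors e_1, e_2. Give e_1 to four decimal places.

e_1 = (-0.7428, -0.5571, -0.3714)

w_1 = (-4, -3, -2); ‖w_1‖ = 5.3852, so e_1 = (-0.7428, -0.5571, -0.3714).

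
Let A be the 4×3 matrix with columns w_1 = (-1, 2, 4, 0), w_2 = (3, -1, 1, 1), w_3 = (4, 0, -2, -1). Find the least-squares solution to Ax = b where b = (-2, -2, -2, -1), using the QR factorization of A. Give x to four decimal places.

w_1 = (-1, 2, 4, 0); ‖w_1‖ = 4.5826, so e_1 = (-0.2182, 0.4364, 0.8729, 0.0000).
e_1·w_2 = (-0.2182)·3 + 0.4364·(-1) + 0.8729·1 + 0.0000·1 = -0.2182.
u_2 = w_2 + 0.2182·e_1 = (2.9524, -0.9048, 1.1905, 1.0000).
‖u_2‖ = 3.4572, so e_2 = (0.8540, -0.2617, 0.3443, 0.2892).
e_1·w_3 = (-0.2182)·4 + 0.4364·0 + 0.8729·(-2) + 0.0000·(-1) = -2.6186; e_2·w_3 = 0.8540·4 + (-0.2617)·0 + 0.3443·(-2) + 0.2892·(-1) = 2.4380.
u_3 = w_3 + 2.6186·e_1 − 2.4380·e_2 = (1.3466, 1.7809, -0.5538, -1.7052).
‖u_3‖ = 2.8634, so e_3 = (0.4703, 0.6219, -0.1934, -0.5955).
Qᵀb = (-2.1822, -2.1625, -1.2021).
Back-substitute: x_3 = -1.2021/2.8634 = -0.4198.
x_2 = (-2.1625 − 2.4380·(-0.4198))/3.4572 = -0.3294.
x_1 = (-2.1822 + 0.2182·(-0.3294) + 2.6186·(-0.4198))/4.5826 = -0.7318.

x = (-0.7318, -0.3294, -0.4198)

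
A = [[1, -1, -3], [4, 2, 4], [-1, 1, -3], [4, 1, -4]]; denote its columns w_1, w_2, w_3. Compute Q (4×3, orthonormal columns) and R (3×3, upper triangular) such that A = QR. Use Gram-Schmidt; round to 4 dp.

Q = [[0.1715, -0.6424, -0.2541], [0.6860, 0.4088, 0.4698], [-0.1715, 0.6424, -0.6300], [0.6860, -0.0876, -0.5638]], R = [[5.8310, 1.7150, 0.0000], [0.0000, 2.0147, 1.9855], [0.0000, 0.0000, 6.7866]]

w_1 = (1, 4, -1, 4); ‖w_1‖ = 5.8310, so e_1 = (0.1715, 0.6860, -0.1715, 0.6860).
e_1·w_2 = 0.1715·(-1) + 0.6860·2 + (-0.1715)·1 + 0.6860·1 = 1.7150.
u_2 = w_2 − 1.7150·e_1 = (-1.2941, 0.8235, 1.2941, -0.1765).
‖u_2‖ = 2.0147, so e_2 = (-0.6424, 0.4088, 0.6424, -0.0876).
e_1·w_3 = 0.1715·(-3) + 0.6860·4 + (-0.1715)·(-3) + 0.6860·(-4) = 0.0000; e_2·w_3 = (-0.6424)·(-3) + 0.4088·4 + 0.6424·(-3) + (-0.0876)·(-4) = 1.9855.
u_3 = w_3 + 0.0000·e_1 − 1.9855·e_2 = (-1.7246, 3.1884, -4.2754, -3.8261).
‖u_3‖ = 6.7866, so e_3 = (-0.2541, 0.4698, -0.6300, -0.5638).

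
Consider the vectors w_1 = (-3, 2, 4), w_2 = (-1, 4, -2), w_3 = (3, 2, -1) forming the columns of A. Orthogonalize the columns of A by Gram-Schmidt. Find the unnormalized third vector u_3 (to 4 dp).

u_3 = (2.3333, 1.1667, 1.1667)

w_1 = (-3, 2, 4); ‖w_1‖ = 5.3852, so q_1 = (-0.5571, 0.3714, 0.7428).
q_1·w_2 = (-0.5571)·(-1) + 0.3714·4 + 0.7428·(-2) = 0.5571.
u_2 = w_2 − 0.5571·q_1 = (-0.6897, 3.7931, -2.4138).
‖u_2‖ = 4.5486, so q_2 = (-0.1516, 0.8339, -0.5307).
q_1·w_3 = (-0.5571)·3 + 0.3714·2 + 0.7428·(-1) = -1.6713; q_2·w_3 = (-0.1516)·3 + 0.8339·2 + (-0.5307)·(-1) = 1.7436.
u_3 = w_3 + 1.6713·q_1 − 1.7436·q_2 = (2.3333, 1.1667, 1.1667).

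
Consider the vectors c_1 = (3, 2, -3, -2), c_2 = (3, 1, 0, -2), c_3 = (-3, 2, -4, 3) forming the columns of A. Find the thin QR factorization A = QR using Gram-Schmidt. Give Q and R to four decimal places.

Q = [[0.5883, 0.5489, 0.0578], [0.3922, -0.0665, 0.8212], [-0.5883, 0.7485, 0.2737], [-0.3922, -0.3660, 0.4973]], R = [[5.0990, 2.9417, 0.1961], [0.0000, 2.3122, -5.8719], [0.0000, 0.0000, 1.8660]]

c_1 = (3, 2, -3, -2); ‖c_1‖ = 5.0990, so e_1 = (0.5883, 0.3922, -0.5883, -0.3922).
e_1·c_2 = 0.5883·3 + 0.3922·1 + (-0.5883)·0 + (-0.3922)·(-2) = 2.9417.
u_2 = c_2 − 2.9417·e_1 = (1.2692, -0.1538, 1.7308, -0.8462).
‖u_2‖ = 2.3122, so e_2 = (0.5489, -0.0665, 0.7485, -0.3660).
e_1·c_3 = 0.5883·(-3) + 0.3922·2 + (-0.5883)·(-4) + (-0.3922)·3 = 0.1961; e_2·c_3 = 0.5489·(-3) + (-0.0665)·2 + 0.7485·(-4) + (-0.3660)·3 = -5.8719.
u_3 = c_3 − 0.1961·e_1 + 5.8719·e_2 = (0.1079, 1.5324, 0.5108, 0.9281).
‖u_3‖ = 1.8660, so e_3 = (0.0578, 0.8212, 0.2737, 0.4973).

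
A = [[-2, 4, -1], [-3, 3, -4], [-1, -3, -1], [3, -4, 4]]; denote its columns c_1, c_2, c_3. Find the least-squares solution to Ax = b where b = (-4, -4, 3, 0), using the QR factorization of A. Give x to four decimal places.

c_1 = (-2, -3, -1, 3); ‖c_1‖ = 4.7958, so q_1 = (-0.4170, -0.6255, -0.2085, 0.6255).
q_1·c_2 = (-0.4170)·4 + (-0.6255)·3 + (-0.2085)·(-3) + 0.6255·(-4) = -5.4214.
u_2 = c_2 + 5.4214·q_1 = (1.7391, -0.3913, -4.1304, -0.6087).
‖u_2‖ = 4.5397, so q_2 = (0.3831, -0.0862, -0.9099, -0.1341).
q_1·c_3 = (-0.4170)·(-1) + (-0.6255)·(-4) + (-0.2085)·(-1) + 0.6255·4 = 5.6299; q_2·c_3 = 0.3831·(-1) + (-0.0862)·(-4) + (-0.9099)·(-1) + (-0.1341)·4 = 0.3352.
u_3 = c_3 − 5.6299·q_1 − 0.3352·q_2 = (1.2194, -0.4494, 0.4789, 0.5232).
‖u_3‖ = 1.4805, so q_3 = (0.8236, -0.3035, 0.3235, 0.3534).
Qᵀb = (3.5447, -3.9172, -1.1100).
Back-substitute: x_3 = -1.1100/1.4805 = -0.7498.
x_2 = (-3.9172 − 0.3352·(-0.7498))/4.5397 = -0.8075.
x_1 = (3.5447 + 5.4214·(-0.8075) − 5.6299·(-0.7498))/4.7958 = 0.7064.

x = (0.7064, -0.8075, -0.7498)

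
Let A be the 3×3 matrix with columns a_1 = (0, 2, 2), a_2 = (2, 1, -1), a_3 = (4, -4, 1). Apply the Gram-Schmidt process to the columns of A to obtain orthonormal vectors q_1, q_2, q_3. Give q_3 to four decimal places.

a_1 = (0, 2, 2); ‖a_1‖ = 2.8284, so q_1 = (0.0000, 0.7071, 0.7071).
q_1·a_2 = 0.0000·2 + 0.7071·1 + 0.7071·(-1) = 0.0000.
u_2 = a_2 + 0.0000·q_1 = (2.0000, 1.0000, -1.0000).
‖u_2‖ = 2.4495, so q_2 = (0.8165, 0.4082, -0.4082).
q_1·a_3 = 0.0000·4 + 0.7071·(-4) + 0.7071·1 = -2.1213; q_2·a_3 = 0.8165·4 + 0.4082·(-4) + (-0.4082)·1 = 1.2247.
u_3 = a_3 + 2.1213·q_1 − 1.2247·q_2 = (3.0000, -3.0000, 3.0000).
‖u_3‖ = 5.1962, so q_3 = (0.5774, -0.5774, 0.5774).

q_3 = (0.5774, -0.5774, 0.5774)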